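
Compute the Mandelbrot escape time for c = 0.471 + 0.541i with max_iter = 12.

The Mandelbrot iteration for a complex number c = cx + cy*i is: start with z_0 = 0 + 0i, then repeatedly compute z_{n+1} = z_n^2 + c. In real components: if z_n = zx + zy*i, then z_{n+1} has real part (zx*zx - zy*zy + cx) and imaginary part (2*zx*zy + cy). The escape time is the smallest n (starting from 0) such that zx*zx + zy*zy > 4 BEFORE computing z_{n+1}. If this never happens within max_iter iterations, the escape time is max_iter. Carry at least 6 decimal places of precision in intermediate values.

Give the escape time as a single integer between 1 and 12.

Answer: 5

Derivation:
z_0 = 0 + 0i, c = 0.4710 + 0.5410i
Iter 1: z = 0.4710 + 0.5410i, |z|^2 = 0.5145
Iter 2: z = 0.4002 + 1.0506i, |z|^2 = 1.2639
Iter 3: z = -0.4727 + 1.3818i, |z|^2 = 2.1329
Iter 4: z = -1.2150 + -0.7653i, |z|^2 = 2.0620
Iter 5: z = 1.3616 + 2.4008i, |z|^2 = 7.6178
Escaped at iteration 5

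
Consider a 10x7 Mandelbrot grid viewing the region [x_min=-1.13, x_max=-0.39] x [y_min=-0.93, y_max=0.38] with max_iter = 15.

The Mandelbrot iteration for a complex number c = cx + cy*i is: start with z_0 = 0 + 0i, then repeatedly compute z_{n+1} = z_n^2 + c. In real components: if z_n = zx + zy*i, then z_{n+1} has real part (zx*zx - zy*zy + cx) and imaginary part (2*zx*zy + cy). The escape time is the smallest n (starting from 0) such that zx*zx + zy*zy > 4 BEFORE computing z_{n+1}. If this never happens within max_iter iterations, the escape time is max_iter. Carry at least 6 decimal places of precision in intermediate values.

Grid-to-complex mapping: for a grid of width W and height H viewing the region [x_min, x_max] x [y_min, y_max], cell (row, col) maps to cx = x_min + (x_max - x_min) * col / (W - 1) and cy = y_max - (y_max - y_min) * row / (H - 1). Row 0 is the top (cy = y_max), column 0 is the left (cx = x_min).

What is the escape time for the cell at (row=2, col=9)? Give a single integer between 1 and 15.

z_0 = 0 + 0i, c = -0.3900 + -0.0567i
Iter 1: z = -0.3900 + -0.0567i, |z|^2 = 0.1553
Iter 2: z = -0.2411 + -0.0125i, |z|^2 = 0.0583
Iter 3: z = -0.3320 + -0.0507i, |z|^2 = 0.1128
Iter 4: z = -0.2823 + -0.0230i, |z|^2 = 0.0802
Iter 5: z = -0.3108 + -0.0437i, |z|^2 = 0.0985
Iter 6: z = -0.2953 + -0.0295i, |z|^2 = 0.0881
Iter 7: z = -0.3037 + -0.0392i, |z|^2 = 0.0938
Iter 8: z = -0.2993 + -0.0328i, |z|^2 = 0.0907
Iter 9: z = -0.3015 + -0.0370i, |z|^2 = 0.0923
Iter 10: z = -0.3005 + -0.0344i, |z|^2 = 0.0915
Iter 11: z = -0.3009 + -0.0360i, |z|^2 = 0.0918
Iter 12: z = -0.3008 + -0.0350i, |z|^2 = 0.0917
Iter 13: z = -0.3008 + -0.0356i, |z|^2 = 0.0917
Iter 14: z = -0.3008 + -0.0352i, |z|^2 = 0.0917

Answer: 15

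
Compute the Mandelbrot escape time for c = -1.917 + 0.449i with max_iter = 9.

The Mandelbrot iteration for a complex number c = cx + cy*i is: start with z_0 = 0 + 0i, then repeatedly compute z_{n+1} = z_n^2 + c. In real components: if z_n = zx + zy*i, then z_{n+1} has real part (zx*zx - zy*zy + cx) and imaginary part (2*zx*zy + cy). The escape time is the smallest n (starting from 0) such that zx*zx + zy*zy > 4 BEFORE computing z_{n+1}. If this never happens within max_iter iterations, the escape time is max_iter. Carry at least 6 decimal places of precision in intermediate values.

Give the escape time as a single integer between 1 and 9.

Answer: 2

Derivation:
z_0 = 0 + 0i, c = -1.9170 + 0.4490i
Iter 1: z = -1.9170 + 0.4490i, |z|^2 = 3.8765
Iter 2: z = 1.5563 + -1.2725i, |z|^2 = 4.0412
Escaped at iteration 2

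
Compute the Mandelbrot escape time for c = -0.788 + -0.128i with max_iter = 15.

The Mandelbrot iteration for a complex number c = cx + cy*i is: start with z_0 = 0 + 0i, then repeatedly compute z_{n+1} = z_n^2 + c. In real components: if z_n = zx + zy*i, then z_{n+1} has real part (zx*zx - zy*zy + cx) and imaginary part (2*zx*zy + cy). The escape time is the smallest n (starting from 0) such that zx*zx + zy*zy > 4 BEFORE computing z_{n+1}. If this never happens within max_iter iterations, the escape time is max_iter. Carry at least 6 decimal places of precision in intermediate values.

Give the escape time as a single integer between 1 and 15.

z_0 = 0 + 0i, c = -0.7880 + -0.1280i
Iter 1: z = -0.7880 + -0.1280i, |z|^2 = 0.6373
Iter 2: z = -0.1834 + 0.0737i, |z|^2 = 0.0391
Iter 3: z = -0.7598 + -0.1550i, |z|^2 = 0.6013
Iter 4: z = -0.2348 + 0.1076i, |z|^2 = 0.0667
Iter 5: z = -0.7445 + -0.1785i, |z|^2 = 0.5861
Iter 6: z = -0.2656 + 0.1378i, |z|^2 = 0.0896
Iter 7: z = -0.7364 + -0.2012i, |z|^2 = 0.5828
Iter 8: z = -0.2862 + 0.1684i, |z|^2 = 0.1102
Iter 9: z = -0.7345 + -0.2244i, |z|^2 = 0.5898
Iter 10: z = -0.2989 + 0.2016i, |z|^2 = 0.1300
Iter 11: z = -0.7393 + -0.2485i, |z|^2 = 0.6083
Iter 12: z = -0.3032 + 0.2394i, |z|^2 = 0.1493
Iter 13: z = -0.7534 + -0.2732i, |z|^2 = 0.6422
Iter 14: z = -0.2951 + 0.2836i, |z|^2 = 0.1675

Answer: 15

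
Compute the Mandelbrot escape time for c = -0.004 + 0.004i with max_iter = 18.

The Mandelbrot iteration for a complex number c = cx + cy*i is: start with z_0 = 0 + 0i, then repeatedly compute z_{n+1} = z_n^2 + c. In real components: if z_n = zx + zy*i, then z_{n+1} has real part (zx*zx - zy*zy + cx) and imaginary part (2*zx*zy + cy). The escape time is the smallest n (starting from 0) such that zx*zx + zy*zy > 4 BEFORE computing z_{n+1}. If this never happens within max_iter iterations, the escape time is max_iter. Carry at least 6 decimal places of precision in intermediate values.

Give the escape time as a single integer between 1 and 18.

z_0 = 0 + 0i, c = -0.0040 + 0.0040i
Iter 1: z = -0.0040 + 0.0040i, |z|^2 = 0.0000
Iter 2: z = -0.0040 + 0.0040i, |z|^2 = 0.0000
Iter 3: z = -0.0040 + 0.0040i, |z|^2 = 0.0000
Iter 4: z = -0.0040 + 0.0040i, |z|^2 = 0.0000
Iter 5: z = -0.0040 + 0.0040i, |z|^2 = 0.0000
Iter 6: z = -0.0040 + 0.0040i, |z|^2 = 0.0000
Iter 7: z = -0.0040 + 0.0040i, |z|^2 = 0.0000
Iter 8: z = -0.0040 + 0.0040i, |z|^2 = 0.0000
Iter 9: z = -0.0040 + 0.0040i, |z|^2 = 0.0000
Iter 10: z = -0.0040 + 0.0040i, |z|^2 = 0.0000
Iter 11: z = -0.0040 + 0.0040i, |z|^2 = 0.0000
Iter 12: z = -0.0040 + 0.0040i, |z|^2 = 0.0000
Iter 13: z = -0.0040 + 0.0040i, |z|^2 = 0.0000
Iter 14: z = -0.0040 + 0.0040i, |z|^2 = 0.0000
Iter 15: z = -0.0040 + 0.0040i, |z|^2 = 0.0000
Iter 16: z = -0.0040 + 0.0040i, |z|^2 = 0.0000
Iter 17: z = -0.0040 + 0.0040i, |z|^2 = 0.0000

Answer: 18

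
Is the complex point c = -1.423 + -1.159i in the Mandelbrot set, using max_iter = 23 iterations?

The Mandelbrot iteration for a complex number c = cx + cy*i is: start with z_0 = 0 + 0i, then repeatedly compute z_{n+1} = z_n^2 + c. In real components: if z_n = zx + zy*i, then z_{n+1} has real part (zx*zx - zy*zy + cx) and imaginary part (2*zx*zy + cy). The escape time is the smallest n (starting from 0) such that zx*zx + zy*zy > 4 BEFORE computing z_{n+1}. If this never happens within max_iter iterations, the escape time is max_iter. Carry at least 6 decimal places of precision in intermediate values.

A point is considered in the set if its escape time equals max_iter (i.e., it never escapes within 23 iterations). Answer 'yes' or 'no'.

z_0 = 0 + 0i, c = -1.4230 + -1.1590i
Iter 1: z = -1.4230 + -1.1590i, |z|^2 = 3.3682
Iter 2: z = -0.7414 + 2.1395i, |z|^2 = 5.1271
Escaped at iteration 2

Answer: no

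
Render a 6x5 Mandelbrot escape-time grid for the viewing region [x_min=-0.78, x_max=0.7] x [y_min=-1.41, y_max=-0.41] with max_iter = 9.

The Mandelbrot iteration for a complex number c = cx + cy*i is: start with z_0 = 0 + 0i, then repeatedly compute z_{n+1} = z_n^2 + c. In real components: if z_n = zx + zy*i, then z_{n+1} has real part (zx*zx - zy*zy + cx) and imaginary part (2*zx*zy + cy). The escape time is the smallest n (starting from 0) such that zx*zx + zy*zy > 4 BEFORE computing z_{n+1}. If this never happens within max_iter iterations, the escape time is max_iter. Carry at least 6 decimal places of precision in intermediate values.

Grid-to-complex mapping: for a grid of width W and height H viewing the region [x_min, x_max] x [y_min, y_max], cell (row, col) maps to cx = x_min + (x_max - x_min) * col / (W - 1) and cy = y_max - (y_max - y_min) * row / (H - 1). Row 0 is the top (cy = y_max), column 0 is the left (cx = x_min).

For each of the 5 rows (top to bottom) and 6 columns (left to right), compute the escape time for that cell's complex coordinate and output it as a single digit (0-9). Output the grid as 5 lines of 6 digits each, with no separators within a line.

(row=0, col=0): c = -0.7800 + -0.4100i → escape time 8
(row=0, col=1): c = -0.4840 + -0.4100i → escape time 9
(row=0, col=2): c = -0.1880 + -0.4100i → escape time 9
(row=0, col=3): c = 0.1080 + -0.4100i → escape time 9
(row=0, col=4): c = 0.4040 + -0.4100i → escape time 9
(row=0, col=5): c = 0.7000 + -0.4100i → escape time 3
(row=1, col=0): c = -0.7800 + -0.6600i → escape time 5
(row=1, col=1): c = -0.4840 + -0.6600i → escape time 9
(row=1, col=2): c = -0.1880 + -0.6600i → escape time 9
(row=1, col=3): c = 0.1080 + -0.6600i → escape time 9
(row=1, col=4): c = 0.4040 + -0.6600i → escape time 6
(row=1, col=5): c = 0.7000 + -0.6600i → escape time 3
(row=2, col=0): c = -0.7800 + -0.9100i → escape time 4
(row=2, col=1): c = -0.4840 + -0.9100i → escape time 4
(row=2, col=2): c = -0.1880 + -0.9100i → escape time 9
(row=2, col=3): c = 0.1080 + -0.9100i → escape time 5
(row=2, col=4): c = 0.4040 + -0.9100i → escape time 3
(row=2, col=5): c = 0.7000 + -0.9100i → escape time 2
(row=3, col=0): c = -0.7800 + -1.1600i → escape time 3
(row=3, col=1): c = -0.4840 + -1.1600i → escape time 3
(row=3, col=2): c = -0.1880 + -1.1600i → escape time 4
(row=3, col=3): c = 0.1080 + -1.1600i → escape time 3
(row=3, col=4): c = 0.4040 + -1.1600i → escape time 2
(row=3, col=5): c = 0.7000 + -1.1600i → escape time 2
(row=4, col=0): c = -0.7800 + -1.4100i → escape time 2
(row=4, col=1): c = -0.4840 + -1.4100i → escape time 2
(row=4, col=2): c = -0.1880 + -1.4100i → escape time 2
(row=4, col=3): c = 0.1080 + -1.4100i → escape time 2
(row=4, col=4): c = 0.4040 + -1.4100i → escape time 2
(row=4, col=5): c = 0.7000 + -1.4100i → escape time 2

Answer: 899993
599963
449532
334322
222222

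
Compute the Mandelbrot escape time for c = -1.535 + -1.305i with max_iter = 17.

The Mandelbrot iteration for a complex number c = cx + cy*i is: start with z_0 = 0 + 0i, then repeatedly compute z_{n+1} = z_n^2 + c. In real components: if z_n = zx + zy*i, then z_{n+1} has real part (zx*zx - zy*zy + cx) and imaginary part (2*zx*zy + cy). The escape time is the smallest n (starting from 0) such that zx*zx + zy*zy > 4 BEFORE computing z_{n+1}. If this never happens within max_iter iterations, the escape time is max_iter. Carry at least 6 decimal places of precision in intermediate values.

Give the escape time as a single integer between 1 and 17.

Answer: 1

Derivation:
z_0 = 0 + 0i, c = -1.5350 + -1.3050i
Iter 1: z = -1.5350 + -1.3050i, |z|^2 = 4.0592
Escaped at iteration 1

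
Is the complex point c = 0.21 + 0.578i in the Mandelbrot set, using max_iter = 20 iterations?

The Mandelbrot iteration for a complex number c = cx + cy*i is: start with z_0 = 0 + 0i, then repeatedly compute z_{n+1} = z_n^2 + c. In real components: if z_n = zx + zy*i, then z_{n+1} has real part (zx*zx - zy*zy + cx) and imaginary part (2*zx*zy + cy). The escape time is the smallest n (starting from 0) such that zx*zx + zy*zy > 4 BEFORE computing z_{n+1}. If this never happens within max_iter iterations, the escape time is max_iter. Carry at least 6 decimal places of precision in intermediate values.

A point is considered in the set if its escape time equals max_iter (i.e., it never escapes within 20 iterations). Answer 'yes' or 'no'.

z_0 = 0 + 0i, c = 0.2100 + 0.5780i
Iter 1: z = 0.2100 + 0.5780i, |z|^2 = 0.3782
Iter 2: z = -0.0800 + 0.8208i, |z|^2 = 0.6800
Iter 3: z = -0.4572 + 0.4467i, |z|^2 = 0.4086
Iter 4: z = 0.2195 + 0.1695i, |z|^2 = 0.0769
Iter 5: z = 0.2295 + 0.6524i, |z|^2 = 0.4783
Iter 6: z = -0.1630 + 0.8774i, |z|^2 = 0.7964
Iter 7: z = -0.5333 + 0.2920i, |z|^2 = 0.3697
Iter 8: z = 0.4092 + 0.2666i, |z|^2 = 0.2385
Iter 9: z = 0.3063 + 0.7961i, |z|^2 = 0.7277
Iter 10: z = -0.3300 + 1.0658i, |z|^2 = 1.2448
Iter 11: z = -0.8170 + -0.1254i, |z|^2 = 0.6832
Iter 12: z = 0.8617 + 0.7829i, |z|^2 = 1.3556
Iter 13: z = 0.3396 + 1.9274i, |z|^2 = 3.8302
Iter 14: z = -3.3895 + 1.8871i, |z|^2 = 15.0498
Escaped at iteration 14

Answer: no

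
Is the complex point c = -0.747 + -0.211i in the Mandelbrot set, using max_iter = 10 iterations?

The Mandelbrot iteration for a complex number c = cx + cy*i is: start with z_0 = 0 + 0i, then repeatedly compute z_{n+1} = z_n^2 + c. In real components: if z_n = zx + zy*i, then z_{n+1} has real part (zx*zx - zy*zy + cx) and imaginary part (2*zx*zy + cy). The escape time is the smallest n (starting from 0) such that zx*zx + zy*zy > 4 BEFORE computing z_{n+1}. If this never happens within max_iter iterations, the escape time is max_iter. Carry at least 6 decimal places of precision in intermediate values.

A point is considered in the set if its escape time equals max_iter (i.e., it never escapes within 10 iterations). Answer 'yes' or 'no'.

Answer: yes

Derivation:
z_0 = 0 + 0i, c = -0.7470 + -0.2110i
Iter 1: z = -0.7470 + -0.2110i, |z|^2 = 0.6025
Iter 2: z = -0.2335 + 0.1042i, |z|^2 = 0.0654
Iter 3: z = -0.7033 + -0.2597i, |z|^2 = 0.5621
Iter 4: z = -0.3198 + 0.1543i, |z|^2 = 0.1260
Iter 5: z = -0.6686 + -0.3097i, |z|^2 = 0.5429
Iter 6: z = -0.3959 + 0.2031i, |z|^2 = 0.1980
Iter 7: z = -0.6315 + -0.3718i, |z|^2 = 0.5370
Iter 8: z = -0.4865 + 0.2586i, |z|^2 = 0.3035
Iter 9: z = -0.5772 + -0.4626i, |z|^2 = 0.5471
Did not escape in 10 iterations → in set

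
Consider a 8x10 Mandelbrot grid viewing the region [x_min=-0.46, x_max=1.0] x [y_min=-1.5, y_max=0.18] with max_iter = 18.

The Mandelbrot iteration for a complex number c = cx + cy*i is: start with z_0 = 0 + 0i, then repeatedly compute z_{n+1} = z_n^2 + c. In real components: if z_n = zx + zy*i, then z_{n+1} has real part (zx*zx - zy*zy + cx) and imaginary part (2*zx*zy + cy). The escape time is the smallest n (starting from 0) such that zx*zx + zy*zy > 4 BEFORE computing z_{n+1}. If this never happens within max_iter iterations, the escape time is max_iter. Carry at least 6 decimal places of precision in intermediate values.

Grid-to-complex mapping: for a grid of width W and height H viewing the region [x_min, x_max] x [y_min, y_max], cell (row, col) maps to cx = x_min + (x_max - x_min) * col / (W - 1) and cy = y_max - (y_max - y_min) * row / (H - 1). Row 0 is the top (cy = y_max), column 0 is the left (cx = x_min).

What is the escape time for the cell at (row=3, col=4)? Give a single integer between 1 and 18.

Answer: 14

Derivation:
z_0 = 0 + 0i, c = 0.3743 + -0.3800i
Iter 1: z = 0.3743 + -0.3800i, |z|^2 = 0.2845
Iter 2: z = 0.3700 + -0.6645i, |z|^2 = 0.5784
Iter 3: z = 0.0697 + -0.8717i, |z|^2 = 0.7647
Iter 4: z = -0.3807 + -0.5014i, |z|^2 = 0.3964
Iter 5: z = 0.2677 + 0.0018i, |z|^2 = 0.0717
Iter 6: z = 0.4460 + -0.3791i, |z|^2 = 0.3426
Iter 7: z = 0.4295 + -0.7181i, |z|^2 = 0.7001
Iter 8: z = 0.0431 + -0.9968i, |z|^2 = 0.9955
Iter 9: z = -0.6175 + -0.4659i, |z|^2 = 0.5984
Iter 10: z = 0.5385 + 0.1954i, |z|^2 = 0.3282
Iter 11: z = 0.6261 + -0.1695i, |z|^2 = 0.4208
Iter 12: z = 0.7376 + -0.5923i, |z|^2 = 0.8948
Iter 13: z = 0.5675 + -1.2537i, |z|^2 = 1.8939
Iter 14: z = -0.8755 + -1.8030i, |z|^2 = 4.0173
Escaped at iteration 14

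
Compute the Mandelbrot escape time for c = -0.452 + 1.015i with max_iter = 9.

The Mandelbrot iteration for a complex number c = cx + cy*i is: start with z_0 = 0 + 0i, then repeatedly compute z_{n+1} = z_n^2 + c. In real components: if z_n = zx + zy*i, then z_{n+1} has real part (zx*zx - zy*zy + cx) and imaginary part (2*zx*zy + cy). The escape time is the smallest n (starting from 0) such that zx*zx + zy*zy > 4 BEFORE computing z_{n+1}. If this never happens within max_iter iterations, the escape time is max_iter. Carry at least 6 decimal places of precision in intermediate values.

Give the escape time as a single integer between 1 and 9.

z_0 = 0 + 0i, c = -0.4520 + 1.0150i
Iter 1: z = -0.4520 + 1.0150i, |z|^2 = 1.2345
Iter 2: z = -1.2779 + 0.0974i, |z|^2 = 1.6426
Iter 3: z = 1.1716 + 0.7660i, |z|^2 = 1.9593
Iter 4: z = 0.3339 + 2.8098i, |z|^2 = 8.0063
Escaped at iteration 4

Answer: 4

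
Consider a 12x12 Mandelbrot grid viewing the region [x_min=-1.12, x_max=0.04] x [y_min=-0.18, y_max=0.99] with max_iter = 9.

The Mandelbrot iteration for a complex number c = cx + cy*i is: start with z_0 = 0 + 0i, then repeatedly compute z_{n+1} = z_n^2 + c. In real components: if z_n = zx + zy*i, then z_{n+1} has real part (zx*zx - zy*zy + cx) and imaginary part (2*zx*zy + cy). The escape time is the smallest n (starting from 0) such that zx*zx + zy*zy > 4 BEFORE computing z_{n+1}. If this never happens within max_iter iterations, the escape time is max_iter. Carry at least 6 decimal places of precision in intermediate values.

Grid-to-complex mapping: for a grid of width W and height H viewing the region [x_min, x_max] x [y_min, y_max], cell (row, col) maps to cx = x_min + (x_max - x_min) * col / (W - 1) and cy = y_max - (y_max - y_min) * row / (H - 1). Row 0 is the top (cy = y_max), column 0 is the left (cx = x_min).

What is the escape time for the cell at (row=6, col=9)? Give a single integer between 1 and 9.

z_0 = 0 + 0i, c = -0.1709 + 0.3518i
Iter 1: z = -0.1709 + 0.3518i, |z|^2 = 0.1530
Iter 2: z = -0.2655 + 0.2316i, |z|^2 = 0.1241
Iter 3: z = -0.1541 + 0.2289i, |z|^2 = 0.0761
Iter 4: z = -0.1996 + 0.2813i, |z|^2 = 0.1190
Iter 5: z = -0.2102 + 0.2395i, |z|^2 = 0.1016
Iter 6: z = -0.1841 + 0.2511i, |z|^2 = 0.0969
Iter 7: z = -0.2001 + 0.2594i, |z|^2 = 0.1073
Iter 8: z = -0.1981 + 0.2480i, |z|^2 = 0.1008

Answer: 9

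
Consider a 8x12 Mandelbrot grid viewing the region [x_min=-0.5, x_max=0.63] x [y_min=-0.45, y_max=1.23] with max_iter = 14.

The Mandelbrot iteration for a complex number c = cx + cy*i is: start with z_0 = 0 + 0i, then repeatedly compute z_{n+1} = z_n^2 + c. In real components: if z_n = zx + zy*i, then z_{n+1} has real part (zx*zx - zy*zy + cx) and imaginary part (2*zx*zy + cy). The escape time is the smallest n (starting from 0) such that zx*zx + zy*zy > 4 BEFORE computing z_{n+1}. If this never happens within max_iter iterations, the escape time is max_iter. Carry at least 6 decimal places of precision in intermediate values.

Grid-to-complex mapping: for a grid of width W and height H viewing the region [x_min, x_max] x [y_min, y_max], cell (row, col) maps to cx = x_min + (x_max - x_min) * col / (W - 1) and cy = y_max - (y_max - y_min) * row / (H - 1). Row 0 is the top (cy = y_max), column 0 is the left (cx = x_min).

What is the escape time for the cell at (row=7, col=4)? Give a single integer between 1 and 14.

z_0 = 0 + 0i, c = 0.1457 + 0.1609i
Iter 1: z = 0.1457 + 0.1609i, |z|^2 = 0.0471
Iter 2: z = 0.1411 + 0.2078i, |z|^2 = 0.0631
Iter 3: z = 0.1224 + 0.2195i, |z|^2 = 0.0632
Iter 4: z = 0.1125 + 0.2147i, |z|^2 = 0.0587
Iter 5: z = 0.1123 + 0.2092i, |z|^2 = 0.0564
Iter 6: z = 0.1146 + 0.2079i, |z|^2 = 0.0563
Iter 7: z = 0.1156 + 0.2085i, |z|^2 = 0.0569
Iter 8: z = 0.1156 + 0.2091i, |z|^2 = 0.0571
Iter 9: z = 0.1153 + 0.2093i, |z|^2 = 0.0571
Iter 10: z = 0.1152 + 0.2092i, |z|^2 = 0.0570
Iter 11: z = 0.1152 + 0.2091i, |z|^2 = 0.0570
Iter 12: z = 0.1153 + 0.2091i, |z|^2 = 0.0570
Iter 13: z = 0.1153 + 0.2091i, |z|^2 = 0.0570

Answer: 14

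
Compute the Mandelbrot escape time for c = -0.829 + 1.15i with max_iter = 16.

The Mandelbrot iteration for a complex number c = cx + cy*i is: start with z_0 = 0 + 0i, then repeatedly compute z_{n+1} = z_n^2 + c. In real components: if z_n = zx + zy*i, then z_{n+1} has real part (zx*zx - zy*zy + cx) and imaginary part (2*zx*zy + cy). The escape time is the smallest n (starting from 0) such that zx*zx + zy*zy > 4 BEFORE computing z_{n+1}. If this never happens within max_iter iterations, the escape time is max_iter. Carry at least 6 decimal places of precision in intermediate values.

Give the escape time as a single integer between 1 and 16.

z_0 = 0 + 0i, c = -0.8290 + 1.1500i
Iter 1: z = -0.8290 + 1.1500i, |z|^2 = 2.0097
Iter 2: z = -1.4643 + -0.7567i, |z|^2 = 2.7166
Iter 3: z = 0.7425 + 3.3660i, |z|^2 = 11.8813
Escaped at iteration 3

Answer: 3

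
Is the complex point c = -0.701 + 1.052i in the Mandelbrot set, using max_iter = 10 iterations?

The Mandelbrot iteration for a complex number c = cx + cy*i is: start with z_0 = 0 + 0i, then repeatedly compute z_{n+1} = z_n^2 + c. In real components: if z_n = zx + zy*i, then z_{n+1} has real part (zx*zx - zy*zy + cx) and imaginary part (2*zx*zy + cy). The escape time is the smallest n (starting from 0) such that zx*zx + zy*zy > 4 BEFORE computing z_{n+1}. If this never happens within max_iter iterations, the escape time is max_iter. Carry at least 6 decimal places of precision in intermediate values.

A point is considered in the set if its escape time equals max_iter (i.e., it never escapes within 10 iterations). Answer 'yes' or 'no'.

z_0 = 0 + 0i, c = -0.7010 + 1.0520i
Iter 1: z = -0.7010 + 1.0520i, |z|^2 = 1.5981
Iter 2: z = -1.3163 + -0.4229i, |z|^2 = 1.9115
Iter 3: z = 0.8528 + 2.1653i, |z|^2 = 5.4160
Escaped at iteration 3

Answer: no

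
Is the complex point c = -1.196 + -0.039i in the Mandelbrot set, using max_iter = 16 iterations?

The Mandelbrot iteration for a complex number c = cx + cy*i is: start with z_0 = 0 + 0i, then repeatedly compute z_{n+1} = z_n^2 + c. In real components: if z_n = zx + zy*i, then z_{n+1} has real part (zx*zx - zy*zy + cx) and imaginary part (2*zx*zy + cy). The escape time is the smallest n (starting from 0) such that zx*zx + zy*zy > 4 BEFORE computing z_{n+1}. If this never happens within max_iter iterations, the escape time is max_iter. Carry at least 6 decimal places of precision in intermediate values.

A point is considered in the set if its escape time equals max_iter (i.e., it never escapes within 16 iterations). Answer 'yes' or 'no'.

Answer: yes

Derivation:
z_0 = 0 + 0i, c = -1.1960 + -0.0390i
Iter 1: z = -1.1960 + -0.0390i, |z|^2 = 1.4319
Iter 2: z = 0.2329 + 0.0543i, |z|^2 = 0.0572
Iter 3: z = -1.1447 + -0.0137i, |z|^2 = 1.3105
Iter 4: z = 0.1142 + -0.0076i, |z|^2 = 0.0131
Iter 5: z = -1.1830 + -0.0407i, |z|^2 = 1.4012
Iter 6: z = 0.2019 + 0.0574i, |z|^2 = 0.0441
Iter 7: z = -1.1585 + -0.0158i, |z|^2 = 1.3425
Iter 8: z = 0.1460 + -0.0023i, |z|^2 = 0.0213
Iter 9: z = -1.1747 + -0.0397i, |z|^2 = 1.3815
Iter 10: z = 0.1824 + 0.0542i, |z|^2 = 0.0362
Iter 11: z = -1.1657 + -0.0192i, |z|^2 = 1.3592
Iter 12: z = 0.1625 + 0.0058i, |z|^2 = 0.0264
Iter 13: z = -1.1696 + -0.0371i, |z|^2 = 1.3694
Iter 14: z = 0.1707 + 0.0478i, |z|^2 = 0.0314
Iter 15: z = -1.1692 + -0.0227i, |z|^2 = 1.3674
Did not escape in 16 iterations → in set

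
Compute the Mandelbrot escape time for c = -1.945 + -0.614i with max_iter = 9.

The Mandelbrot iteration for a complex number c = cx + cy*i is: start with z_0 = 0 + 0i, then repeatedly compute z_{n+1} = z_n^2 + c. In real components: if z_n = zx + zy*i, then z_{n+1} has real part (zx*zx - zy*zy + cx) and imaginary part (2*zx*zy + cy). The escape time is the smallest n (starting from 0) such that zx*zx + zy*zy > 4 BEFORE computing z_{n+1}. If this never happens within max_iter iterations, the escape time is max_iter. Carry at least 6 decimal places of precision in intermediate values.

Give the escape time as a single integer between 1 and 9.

z_0 = 0 + 0i, c = -1.9450 + -0.6140i
Iter 1: z = -1.9450 + -0.6140i, |z|^2 = 4.1600
Escaped at iteration 1

Answer: 1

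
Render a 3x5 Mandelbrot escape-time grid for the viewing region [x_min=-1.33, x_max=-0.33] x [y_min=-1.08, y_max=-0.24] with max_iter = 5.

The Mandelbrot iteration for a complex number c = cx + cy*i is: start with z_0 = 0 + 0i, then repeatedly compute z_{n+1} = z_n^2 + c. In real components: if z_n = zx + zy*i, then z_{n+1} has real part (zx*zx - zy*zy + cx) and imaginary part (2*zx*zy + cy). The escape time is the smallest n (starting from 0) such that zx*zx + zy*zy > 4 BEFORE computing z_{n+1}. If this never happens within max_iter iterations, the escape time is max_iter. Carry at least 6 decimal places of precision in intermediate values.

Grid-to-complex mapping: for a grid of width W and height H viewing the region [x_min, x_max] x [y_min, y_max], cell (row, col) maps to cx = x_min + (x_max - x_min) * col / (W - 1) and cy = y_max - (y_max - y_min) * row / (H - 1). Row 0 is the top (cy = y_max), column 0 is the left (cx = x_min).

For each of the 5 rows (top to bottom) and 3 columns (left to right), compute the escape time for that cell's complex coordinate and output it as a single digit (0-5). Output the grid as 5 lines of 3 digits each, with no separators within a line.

Answer: 555
455
355
345
334

Derivation:
(row=0, col=0): c = -1.3300 + -0.2400i → escape time 5
(row=0, col=1): c = -0.8300 + -0.2400i → escape time 5
(row=0, col=2): c = -0.3300 + -0.2400i → escape time 5
(row=1, col=0): c = -1.3300 + -0.4500i → escape time 4
(row=1, col=1): c = -0.8300 + -0.4500i → escape time 5
(row=1, col=2): c = -0.3300 + -0.4500i → escape time 5
(row=2, col=0): c = -1.3300 + -0.6600i → escape time 3
(row=2, col=1): c = -0.8300 + -0.6600i → escape time 5
(row=2, col=2): c = -0.3300 + -0.6600i → escape time 5
(row=3, col=0): c = -1.3300 + -0.8700i → escape time 3
(row=3, col=1): c = -0.8300 + -0.8700i → escape time 4
(row=3, col=2): c = -0.3300 + -0.8700i → escape time 5
(row=4, col=0): c = -1.3300 + -1.0800i → escape time 3
(row=4, col=1): c = -0.8300 + -1.0800i → escape time 3
(row=4, col=2): c = -0.3300 + -1.0800i → escape time 4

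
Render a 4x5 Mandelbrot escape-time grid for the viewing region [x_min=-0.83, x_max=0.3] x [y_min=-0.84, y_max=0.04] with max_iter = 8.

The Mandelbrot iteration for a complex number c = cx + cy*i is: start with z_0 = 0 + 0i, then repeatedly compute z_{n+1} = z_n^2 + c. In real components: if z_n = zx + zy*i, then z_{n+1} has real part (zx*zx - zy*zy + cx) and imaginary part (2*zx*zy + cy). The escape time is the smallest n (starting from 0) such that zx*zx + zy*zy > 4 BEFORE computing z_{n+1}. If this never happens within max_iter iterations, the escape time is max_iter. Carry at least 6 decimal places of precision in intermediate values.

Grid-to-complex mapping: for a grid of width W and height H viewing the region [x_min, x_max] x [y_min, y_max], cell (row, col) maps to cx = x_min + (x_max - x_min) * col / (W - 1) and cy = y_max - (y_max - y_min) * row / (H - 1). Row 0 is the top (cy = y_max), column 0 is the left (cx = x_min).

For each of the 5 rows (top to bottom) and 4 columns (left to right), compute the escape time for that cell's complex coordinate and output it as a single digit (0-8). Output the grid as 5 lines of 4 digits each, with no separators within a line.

(row=0, col=0): c = -0.8300 + 0.0400i → escape time 8
(row=0, col=1): c = -0.4533 + 0.0400i → escape time 8
(row=0, col=2): c = -0.0767 + 0.0400i → escape time 8
(row=0, col=3): c = 0.3000 + 0.0400i → escape time 8
(row=1, col=0): c = -0.8300 + -0.1800i → escape time 8
(row=1, col=1): c = -0.4533 + -0.1800i → escape time 8
(row=1, col=2): c = -0.0767 + -0.1800i → escape time 8
(row=1, col=3): c = 0.3000 + -0.1800i → escape time 8
(row=2, col=0): c = -0.8300 + -0.4000i → escape time 7
(row=2, col=1): c = -0.4533 + -0.4000i → escape time 8
(row=2, col=2): c = -0.0767 + -0.4000i → escape time 8
(row=2, col=3): c = 0.3000 + -0.4000i → escape time 8
(row=3, col=0): c = -0.8300 + -0.6200i → escape time 5
(row=3, col=1): c = -0.4533 + -0.6200i → escape time 8
(row=3, col=2): c = -0.0767 + -0.6200i → escape time 8
(row=3, col=3): c = 0.3000 + -0.6200i → escape time 8
(row=4, col=0): c = -0.8300 + -0.8400i → escape time 4
(row=4, col=1): c = -0.4533 + -0.8400i → escape time 5
(row=4, col=2): c = -0.0767 + -0.8400i → escape time 8
(row=4, col=3): c = 0.3000 + -0.8400i → escape time 4

Answer: 8888
8888
7888
5888
4584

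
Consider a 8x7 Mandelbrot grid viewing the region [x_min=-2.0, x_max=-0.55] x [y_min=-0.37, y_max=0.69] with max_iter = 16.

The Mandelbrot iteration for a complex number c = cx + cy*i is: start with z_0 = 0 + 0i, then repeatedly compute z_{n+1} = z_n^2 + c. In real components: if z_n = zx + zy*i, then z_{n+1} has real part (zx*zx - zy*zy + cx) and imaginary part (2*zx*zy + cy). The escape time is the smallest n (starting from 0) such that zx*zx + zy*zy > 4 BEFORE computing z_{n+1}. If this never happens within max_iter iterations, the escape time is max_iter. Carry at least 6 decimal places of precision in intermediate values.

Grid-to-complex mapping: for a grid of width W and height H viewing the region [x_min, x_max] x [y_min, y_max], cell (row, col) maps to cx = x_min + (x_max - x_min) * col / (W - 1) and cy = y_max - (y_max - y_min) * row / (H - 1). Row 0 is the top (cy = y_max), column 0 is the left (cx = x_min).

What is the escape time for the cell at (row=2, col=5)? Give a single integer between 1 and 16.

z_0 = 0 + 0i, c = -0.9643 + 0.3367i
Iter 1: z = -0.9643 + 0.3367i, |z|^2 = 1.0432
Iter 2: z = -0.1478 + -0.3126i, |z|^2 = 0.1196
Iter 3: z = -1.0402 + 0.4291i, |z|^2 = 1.2661
Iter 4: z = -0.0664 + -0.5559i, |z|^2 = 0.3135
Iter 5: z = -1.2689 + 0.4105i, |z|^2 = 1.7787
Iter 6: z = 0.4774 + -0.7052i, |z|^2 = 0.7252
Iter 7: z = -1.2336 + -0.3367i, |z|^2 = 1.6352
Iter 8: z = 0.4442 + 1.1673i, |z|^2 = 1.5599
Iter 9: z = -2.1295 + 1.3737i, |z|^2 = 6.4221
Escaped at iteration 9

Answer: 9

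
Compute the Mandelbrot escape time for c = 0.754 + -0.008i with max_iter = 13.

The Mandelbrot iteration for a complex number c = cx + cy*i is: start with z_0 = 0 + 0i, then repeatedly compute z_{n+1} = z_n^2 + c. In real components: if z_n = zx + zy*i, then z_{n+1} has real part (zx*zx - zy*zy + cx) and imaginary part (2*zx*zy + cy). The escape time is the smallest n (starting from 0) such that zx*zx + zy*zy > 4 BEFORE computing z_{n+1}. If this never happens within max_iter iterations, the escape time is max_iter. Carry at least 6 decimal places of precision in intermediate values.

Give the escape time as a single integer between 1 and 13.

Answer: 3

Derivation:
z_0 = 0 + 0i, c = 0.7540 + -0.0080i
Iter 1: z = 0.7540 + -0.0080i, |z|^2 = 0.5686
Iter 2: z = 1.3225 + -0.0201i, |z|^2 = 1.7493
Iter 3: z = 2.5025 + -0.0611i, |z|^2 = 6.2661
Escaped at iteration 3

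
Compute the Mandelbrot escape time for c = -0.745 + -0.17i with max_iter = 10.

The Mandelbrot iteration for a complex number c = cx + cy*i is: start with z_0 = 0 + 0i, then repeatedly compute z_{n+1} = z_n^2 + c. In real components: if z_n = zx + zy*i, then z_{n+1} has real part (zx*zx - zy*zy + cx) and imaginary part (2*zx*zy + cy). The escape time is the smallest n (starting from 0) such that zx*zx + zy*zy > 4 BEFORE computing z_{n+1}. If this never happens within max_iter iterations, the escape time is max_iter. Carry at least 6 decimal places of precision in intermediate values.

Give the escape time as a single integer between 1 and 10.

Answer: 10

Derivation:
z_0 = 0 + 0i, c = -0.7450 + -0.1700i
Iter 1: z = -0.7450 + -0.1700i, |z|^2 = 0.5839
Iter 2: z = -0.2189 + 0.0833i, |z|^2 = 0.0548
Iter 3: z = -0.7040 + -0.2065i, |z|^2 = 0.5383
Iter 4: z = -0.2920 + 0.1207i, |z|^2 = 0.0998
Iter 5: z = -0.6743 + -0.2405i, |z|^2 = 0.5126
Iter 6: z = -0.3481 + 0.1543i, |z|^2 = 0.1450
Iter 7: z = -0.6476 + -0.2775i, |z|^2 = 0.4964
Iter 8: z = -0.4026 + 0.1894i, |z|^2 = 0.1979
Iter 9: z = -0.6188 + -0.3225i, |z|^2 = 0.4869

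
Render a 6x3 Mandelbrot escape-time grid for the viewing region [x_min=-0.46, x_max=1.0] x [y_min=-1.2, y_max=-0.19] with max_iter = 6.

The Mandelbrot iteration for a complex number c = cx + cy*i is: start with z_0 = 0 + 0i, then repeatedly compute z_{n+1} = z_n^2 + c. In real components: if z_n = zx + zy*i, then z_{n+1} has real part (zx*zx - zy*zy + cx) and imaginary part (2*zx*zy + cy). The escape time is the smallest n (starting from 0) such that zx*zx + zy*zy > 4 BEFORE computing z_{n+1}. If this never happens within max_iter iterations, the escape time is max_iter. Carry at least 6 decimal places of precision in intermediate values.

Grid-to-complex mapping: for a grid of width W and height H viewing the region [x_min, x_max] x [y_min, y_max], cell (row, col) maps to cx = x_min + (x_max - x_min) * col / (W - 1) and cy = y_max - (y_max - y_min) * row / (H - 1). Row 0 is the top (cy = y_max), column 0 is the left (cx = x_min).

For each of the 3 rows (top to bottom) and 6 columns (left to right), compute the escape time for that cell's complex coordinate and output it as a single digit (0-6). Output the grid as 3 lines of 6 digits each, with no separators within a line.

(row=0, col=0): c = -0.4600 + -0.1900i → escape time 6
(row=0, col=1): c = -0.1680 + -0.1900i → escape time 6
(row=0, col=2): c = 0.1240 + -0.1900i → escape time 6
(row=0, col=3): c = 0.4160 + -0.1900i → escape time 6
(row=0, col=4): c = 0.7080 + -0.1900i → escape time 3
(row=0, col=5): c = 1.0000 + -0.1900i → escape time 2
(row=1, col=0): c = -0.4600 + -0.6950i → escape time 6
(row=1, col=1): c = -0.1680 + -0.6950i → escape time 6
(row=1, col=2): c = 0.1240 + -0.6950i → escape time 6
(row=1, col=3): c = 0.4160 + -0.6950i → escape time 5
(row=1, col=4): c = 0.7080 + -0.6950i → escape time 3
(row=1, col=5): c = 1.0000 + -0.6950i → escape time 2
(row=2, col=0): c = -0.4600 + -1.2000i → escape time 3
(row=2, col=1): c = -0.1680 + -1.2000i → escape time 3
(row=2, col=2): c = 0.1240 + -1.2000i → escape time 3
(row=2, col=3): c = 0.4160 + -1.2000i → escape time 2
(row=2, col=4): c = 0.7080 + -1.2000i → escape time 2
(row=2, col=5): c = 1.0000 + -1.2000i → escape time 2

Answer: 666632
666532
333222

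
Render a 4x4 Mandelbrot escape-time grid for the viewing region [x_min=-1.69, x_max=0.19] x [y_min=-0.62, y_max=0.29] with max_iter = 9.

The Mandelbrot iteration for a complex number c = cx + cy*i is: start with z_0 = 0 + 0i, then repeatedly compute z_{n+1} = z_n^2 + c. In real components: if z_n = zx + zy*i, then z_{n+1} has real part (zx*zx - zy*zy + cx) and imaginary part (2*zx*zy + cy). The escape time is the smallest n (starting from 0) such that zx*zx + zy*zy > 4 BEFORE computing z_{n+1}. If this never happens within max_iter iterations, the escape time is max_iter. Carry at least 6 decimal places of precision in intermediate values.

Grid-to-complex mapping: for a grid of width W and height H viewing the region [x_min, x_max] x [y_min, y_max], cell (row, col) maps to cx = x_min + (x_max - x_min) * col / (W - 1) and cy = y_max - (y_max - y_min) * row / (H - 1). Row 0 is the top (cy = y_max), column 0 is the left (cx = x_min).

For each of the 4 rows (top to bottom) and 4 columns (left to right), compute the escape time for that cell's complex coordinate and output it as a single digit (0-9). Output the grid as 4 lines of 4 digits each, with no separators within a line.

Answer: 4999
9999
4999
3499

Derivation:
(row=0, col=0): c = -1.6900 + 0.2900i → escape time 4
(row=0, col=1): c = -1.0633 + 0.2900i → escape time 9
(row=0, col=2): c = -0.4367 + 0.2900i → escape time 9
(row=0, col=3): c = 0.1900 + 0.2900i → escape time 9
(row=1, col=0): c = -1.6900 + -0.0133i → escape time 9
(row=1, col=1): c = -1.0633 + -0.0133i → escape time 9
(row=1, col=2): c = -0.4367 + -0.0133i → escape time 9
(row=1, col=3): c = 0.1900 + -0.0133i → escape time 9
(row=2, col=0): c = -1.6900 + -0.3167i → escape time 4
(row=2, col=1): c = -1.0633 + -0.3167i → escape time 9
(row=2, col=2): c = -0.4367 + -0.3167i → escape time 9
(row=2, col=3): c = 0.1900 + -0.3167i → escape time 9
(row=3, col=0): c = -1.6900 + -0.6200i → escape time 3
(row=3, col=1): c = -1.0633 + -0.6200i → escape time 4
(row=3, col=2): c = -0.4367 + -0.6200i → escape time 9
(row=3, col=3): c = 0.1900 + -0.6200i → escape time 9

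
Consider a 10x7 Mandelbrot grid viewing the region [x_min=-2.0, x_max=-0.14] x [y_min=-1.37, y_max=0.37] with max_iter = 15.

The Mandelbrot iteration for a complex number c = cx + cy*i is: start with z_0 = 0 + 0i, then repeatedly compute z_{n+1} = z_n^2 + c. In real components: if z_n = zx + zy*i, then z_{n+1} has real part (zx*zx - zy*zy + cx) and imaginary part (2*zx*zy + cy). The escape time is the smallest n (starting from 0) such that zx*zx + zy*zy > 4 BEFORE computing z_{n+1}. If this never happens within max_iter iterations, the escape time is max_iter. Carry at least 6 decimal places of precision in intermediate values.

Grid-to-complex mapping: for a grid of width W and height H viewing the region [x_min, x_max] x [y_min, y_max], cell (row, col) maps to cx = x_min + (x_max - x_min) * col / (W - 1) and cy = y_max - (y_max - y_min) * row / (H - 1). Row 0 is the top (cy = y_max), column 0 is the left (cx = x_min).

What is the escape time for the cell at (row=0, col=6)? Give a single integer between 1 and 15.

z_0 = 0 + 0i, c = -0.7600 + 0.3700i
Iter 1: z = -0.7600 + 0.3700i, |z|^2 = 0.7145
Iter 2: z = -0.3193 + -0.1924i, |z|^2 = 0.1390
Iter 3: z = -0.6951 + 0.4929i, |z|^2 = 0.7260
Iter 4: z = -0.5198 + -0.3151i, |z|^2 = 0.3695
Iter 5: z = -0.5891 + 0.6976i, |z|^2 = 0.8338
Iter 6: z = -0.8996 + -0.4520i, |z|^2 = 1.0136
Iter 7: z = -0.1550 + 1.1832i, |z|^2 = 1.4240
Iter 8: z = -2.1360 + 0.0033i, |z|^2 = 4.5625
Escaped at iteration 8

Answer: 8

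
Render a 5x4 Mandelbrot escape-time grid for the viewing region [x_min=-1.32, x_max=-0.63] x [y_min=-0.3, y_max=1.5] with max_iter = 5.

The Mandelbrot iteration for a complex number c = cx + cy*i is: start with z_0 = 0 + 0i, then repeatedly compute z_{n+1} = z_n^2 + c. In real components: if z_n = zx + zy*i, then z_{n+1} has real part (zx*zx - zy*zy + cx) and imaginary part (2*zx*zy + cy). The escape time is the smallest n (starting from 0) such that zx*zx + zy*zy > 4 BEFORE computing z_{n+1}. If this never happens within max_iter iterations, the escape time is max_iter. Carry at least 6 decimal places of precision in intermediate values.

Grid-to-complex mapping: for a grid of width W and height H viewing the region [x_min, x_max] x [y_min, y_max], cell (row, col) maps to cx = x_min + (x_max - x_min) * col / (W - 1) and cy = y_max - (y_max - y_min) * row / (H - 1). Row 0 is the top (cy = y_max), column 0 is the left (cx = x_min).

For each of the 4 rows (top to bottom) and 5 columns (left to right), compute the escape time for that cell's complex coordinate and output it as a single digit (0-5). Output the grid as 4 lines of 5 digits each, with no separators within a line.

Answer: 22222
33344
55555
55555

Derivation:
(row=0, col=0): c = -1.3200 + 1.5000i → escape time 2
(row=0, col=1): c = -1.1475 + 1.5000i → escape time 2
(row=0, col=2): c = -0.9750 + 1.5000i → escape time 2
(row=0, col=3): c = -0.8025 + 1.5000i → escape time 2
(row=0, col=4): c = -0.6300 + 1.5000i → escape time 2
(row=1, col=0): c = -1.3200 + 0.9000i → escape time 3
(row=1, col=1): c = -1.1475 + 0.9000i → escape time 3
(row=1, col=2): c = -0.9750 + 0.9000i → escape time 3
(row=1, col=3): c = -0.8025 + 0.9000i → escape time 4
(row=1, col=4): c = -0.6300 + 0.9000i → escape time 4
(row=2, col=0): c = -1.3200 + 0.3000i → escape time 5
(row=2, col=1): c = -1.1475 + 0.3000i → escape time 5
(row=2, col=2): c = -0.9750 + 0.3000i → escape time 5
(row=2, col=3): c = -0.8025 + 0.3000i → escape time 5
(row=2, col=4): c = -0.6300 + 0.3000i → escape time 5
(row=3, col=0): c = -1.3200 + -0.3000i → escape time 5
(row=3, col=1): c = -1.1475 + -0.3000i → escape time 5
(row=3, col=2): c = -0.9750 + -0.3000i → escape time 5
(row=3, col=3): c = -0.8025 + -0.3000i → escape time 5
(row=3, col=4): c = -0.6300 + -0.3000i → escape time 5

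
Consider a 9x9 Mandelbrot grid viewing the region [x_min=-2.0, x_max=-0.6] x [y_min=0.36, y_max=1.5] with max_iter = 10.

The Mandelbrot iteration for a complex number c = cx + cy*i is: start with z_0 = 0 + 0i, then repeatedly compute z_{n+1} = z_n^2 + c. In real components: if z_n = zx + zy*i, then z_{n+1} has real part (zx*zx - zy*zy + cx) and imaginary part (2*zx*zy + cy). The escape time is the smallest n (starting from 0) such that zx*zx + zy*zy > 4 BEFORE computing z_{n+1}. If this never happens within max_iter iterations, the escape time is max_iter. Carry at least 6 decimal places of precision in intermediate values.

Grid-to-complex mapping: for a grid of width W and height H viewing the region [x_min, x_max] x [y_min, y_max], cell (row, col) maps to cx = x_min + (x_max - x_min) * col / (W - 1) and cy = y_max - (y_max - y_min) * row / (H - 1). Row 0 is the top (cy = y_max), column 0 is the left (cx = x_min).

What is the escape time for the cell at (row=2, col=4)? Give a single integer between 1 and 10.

z_0 = 0 + 0i, c = -1.3000 + 1.2150i
Iter 1: z = -1.3000 + 1.2150i, |z|^2 = 3.1662
Iter 2: z = -1.0862 + -1.9440i, |z|^2 = 4.9590
Escaped at iteration 2

Answer: 2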